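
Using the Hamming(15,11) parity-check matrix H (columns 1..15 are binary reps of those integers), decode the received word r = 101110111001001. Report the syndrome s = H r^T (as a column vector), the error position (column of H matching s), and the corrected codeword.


s = (0, 1, 1, 0)^T, error position = 6, corrected codeword c = 101111111001001

Compute s = H r^T mod 2 one row at a time:
  s_1 = 1 + 1 + 0 + 0 + 1 + 0 + 0 + 1 = 4 ≡ 0 (mod 2).
  s_2 = 1 + 1 + 0 + 1 + 1 + 0 + 0 + 1 = 5 ≡ 1 (mod 2).
  s_3 = 0 + 1 + 0 + 1 + 0 + 0 + 0 + 1 = 3 ≡ 1 (mod 2).
  s_4 = 1 + 1 + 1 + 1 + 1 + 0 + 0 + 1 = 6 ≡ 0 (mod 2).
s = (0, 1, 1, 0)^T — this equals column 6 of H (binary 0110), so error is at position 6.
Correct: flip bit 6 of r = 101110111001001 to get c = 101111111001001.


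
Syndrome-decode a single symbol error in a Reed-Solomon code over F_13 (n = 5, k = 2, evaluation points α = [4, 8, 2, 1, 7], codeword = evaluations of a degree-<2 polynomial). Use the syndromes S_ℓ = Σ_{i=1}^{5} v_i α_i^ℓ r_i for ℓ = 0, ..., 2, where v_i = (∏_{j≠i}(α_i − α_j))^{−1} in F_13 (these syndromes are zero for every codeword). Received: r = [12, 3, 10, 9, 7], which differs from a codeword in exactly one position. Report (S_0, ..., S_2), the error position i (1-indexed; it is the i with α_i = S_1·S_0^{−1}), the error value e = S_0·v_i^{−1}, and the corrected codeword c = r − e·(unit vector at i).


S = (5, 9, 11), error at position 5, error magnitude e = 5, c = [12, 3, 10, 9, 2].

Step 1: column multipliers v_i = (∏_{j≠i}(α_i − α_j))^{−1} mod 13.
  i = 1 (α = 4): (4−8)(4−2)(4−1)(4−7) = (−4)·2·3·(−3) = 72 ≡ 7, so v_1 = 7^{−1} = 2 (mod 13).
  i = 2 (α = 8): (8−4)(8−2)(8−1)(8−7) = 4·6·7·1 = 168 ≡ 12, so v_2 = 12^{−1} = 12 (mod 13).
  i = 3 (α = 2): (2−4)(2−8)(2−1)(2−7) = (−2)·(−6)·1·(−5) = −60 ≡ 5, so v_3 = 5^{−1} = 8 (mod 13).
  i = 4 (α = 1): (1−4)(1−8)(1−2)(1−7) = (−3)·(−7)·(−1)·(−6) = 126 ≡ 9, so v_4 = 9^{−1} = 3 (mod 13).
  i = 5 (α = 7): (7−4)(7−8)(7−2)(7−1) = 3·(−1)·5·6 = −90 ≡ 1, so v_5 = 1^{−1} = 1 (mod 13).
  v = [2, 12, 8, 3, 1].
Step 2: syndromes of r = [12, 3, 10, 9, 7] (all sums mod 13).
  S_0 = Σ v_i r_i = 2·12 + 12·3 + 8·10 + 3·9 + 1·7 = 174 ≡ 5.
  S_1 = Σ v_i α_i r_i = 2·4·12 + 12·8·3 + 8·2·10 + 3·1·9 + 1·7·7 = 620 ≡ 9.
  α_i^2 mod 13 = [3, 12, 4, 1, 10].
  S_2 = Σ v_i α_i^2 r_i = 2·3·12 + 12·12·3 + 8·4·10 + 3·1·9 + 1·10·7 = 921 ≡ 11.
  S = (5, 9, 11) ≠ 0, so r is not a codeword (an error is present).
Step 3: locate the error. For a single error e at position i, S_ℓ = v_i·e·α_i^ℓ, so α_err = S_1/S_0.
  S_0^{−1} = 5^{−1} = 8 (mod 13), so α_err = 9·8 = 72 ≡ 7 = α_5. Error position i = 5.
  Consistency check: S_2/S_1 = 11·3 = 33 ≡ 7 = α_err ✓ (single-error assumption holds).
Step 4: error magnitude e = S_0/v_5 = S_0·∏_{j≠5}(α_5 − α_j) = 5·1 = 5 ≡ 5 (mod 13).
Step 5: correct position 5: c_5 = r_5 − e = 7 − 5 ≡ 2 (mod 13). Hence c = [12, 3, 10, 9, 2].
  Check: interpolating c through the α_i gives m(x) = 8 + 1·x (degree < 2) with m(α_i) = c_i for every i, so c is indeed a codeword.


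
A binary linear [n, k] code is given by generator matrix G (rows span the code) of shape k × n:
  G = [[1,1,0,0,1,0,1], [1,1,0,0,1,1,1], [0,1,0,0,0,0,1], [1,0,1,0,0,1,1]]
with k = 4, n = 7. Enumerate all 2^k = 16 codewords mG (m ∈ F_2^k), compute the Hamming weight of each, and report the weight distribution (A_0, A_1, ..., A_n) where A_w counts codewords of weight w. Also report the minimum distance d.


Weight distribution: A_0 = 1, A_1 = 1, A_2 = 2, A_3 = 6, A_4 = 5, A_5 = 1. Minimum distance d = 1.

Enumerate all 2^4 = 16 messages m ∈ F_2^4.
For each, compute codeword c = mG in F_2^7, then tally its weight.
  m = 0000 → c = 0000000, weight = 0.
  m = 1000 → c = 1100101, weight = 4.
  m = 0100 → c = 1100111, weight = 5.
  m = 1100 → c = 0000010, weight = 1.
  m = 0010 → c = 0100001, weight = 2.
  m = 1010 → c = 1000100, weight = 2.
  m = 0110 → c = 1000110, weight = 3.
  m = 1110 → c = 0100011, weight = 3.
  m = 0001 → c = 1010011, weight = 4.
  m = 1001 → c = 0110110, weight = 4.
  m = 0101 → c = 0110100, weight = 3.
  m = 1101 → c = 1010001, weight = 3.
  m = 0011 → c = 1110010, weight = 4.
  m = 1011 → c = 0010111, weight = 4.
  m = 0111 → c = 0010101, weight = 3.
  m = 1111 → c = 1110000, weight = 3.
Tally weights:
  weight 0: 1 codewords.
  weight 1: 1 codewords.
  weight 2: 2 codewords.
  weight 3: 6 codewords.
  weight 4: 5 codewords.
  weight 5: 1 codewords.
Minimum distance d = smallest w > 0 with A_w > 0 = 1.
Sanity: Σ A_w = 16 = 2^4 = 16 ✓.


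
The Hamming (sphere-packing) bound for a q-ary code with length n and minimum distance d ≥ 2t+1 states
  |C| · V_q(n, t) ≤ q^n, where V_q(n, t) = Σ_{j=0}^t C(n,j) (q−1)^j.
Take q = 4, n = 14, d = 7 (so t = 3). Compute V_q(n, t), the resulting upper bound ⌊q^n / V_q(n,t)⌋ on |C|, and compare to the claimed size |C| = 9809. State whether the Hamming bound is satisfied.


V_q(n, t) = 10690, q^n = 268435456, Hamming bound = 25110, |C| = 9809 ≤ bound (satisfied).

Step 1: Compute V_q(n, t) = Σ_{j=0}^3 C(n, j) (q−1)^j.
  j = 0: C(14,0)·(3)^0 = 1·1 = 1.
  j = 1: C(14,1)·(3)^1 = 14·3 = 42.
  j = 2: C(14,2)·(3)^2 = 91·9 = 819.
  j = 3: C(14,3)·(3)^3 = 364·27 = 9828.
  V_q(n, t) = 1 + 42 + 819 + 9828 = 10690.
Step 2: q^n = 4^14 = 268435456.
Step 3: Hamming bound ⌊q^n / V_q(n,t)⌋ = ⌊268435456/10690⌋ = 25110.
Step 4: Compare |C| = 9809 to 25110: satisfied.
The claimed |C| lies below the Hamming bound.


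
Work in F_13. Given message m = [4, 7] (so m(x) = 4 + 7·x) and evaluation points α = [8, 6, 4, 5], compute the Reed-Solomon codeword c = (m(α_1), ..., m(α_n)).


c = [8, 7, 6, 0]

Message polynomial: m(x) = 4 + 7·x (mod 13).
For each evaluation point α_i, compute m(α_i) mod 13:
  α_1 = 8: Horner steps 7 → 8, so m(8) = 8.
  α_2 = 6: Horner steps 7 → 7, so m(6) = 7.
  α_3 = 4: Horner steps 7 → 6, so m(4) = 6.
  α_4 = 5: Horner steps 7 → 0, so m(5) = 0.
Codeword c = [8, 7, 6, 0] ∈ F_13^4.


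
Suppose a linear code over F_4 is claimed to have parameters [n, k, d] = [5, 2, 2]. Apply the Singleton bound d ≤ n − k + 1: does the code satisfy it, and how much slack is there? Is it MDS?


Singleton RHS = n − k + 1 = 4, slack = 2, bound satisfied, not MDS.

Singleton bound: d ≤ n − k + 1.
Here n = 5, k = 2, so n − k + 1 = 4.
Given d = 2, check d ≤ 4: YES.
Slack = (n − k + 1) − d = 2.
The code is NOT MDS (slack = 2 > 0).
Description: the claimed parameters are [5, 2, 2]_4; such a code would be non-MDS.


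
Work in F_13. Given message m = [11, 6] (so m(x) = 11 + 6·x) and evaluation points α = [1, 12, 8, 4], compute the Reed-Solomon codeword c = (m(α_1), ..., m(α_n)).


c = [4, 5, 7, 9]

Message polynomial: m(x) = 11 + 6·x (mod 13).
For each evaluation point α_i, compute m(α_i) mod 13:
  α_1 = 1: Horner steps 6 → 4, so m(1) = 4.
  α_2 = 12: Horner steps 6 → 5, so m(12) = 5.
  α_3 = 8: Horner steps 6 → 7, so m(8) = 7.
  α_4 = 4: Horner steps 6 → 9, so m(4) = 9.
Codeword c = [4, 5, 7, 9] ∈ F_13^4.


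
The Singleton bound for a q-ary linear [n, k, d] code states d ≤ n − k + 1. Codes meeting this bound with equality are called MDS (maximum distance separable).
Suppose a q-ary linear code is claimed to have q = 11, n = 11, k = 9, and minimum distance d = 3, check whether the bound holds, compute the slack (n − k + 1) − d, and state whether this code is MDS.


Singleton RHS = n − k + 1 = 3, slack = 0, bound satisfied, MDS.

Singleton bound: d ≤ n − k + 1.
Here n = 11, k = 9, so n − k + 1 = 3.
Given d = 3, check d ≤ 3: YES.
Slack = (n − k + 1) − d = 0.
The code is MDS (slack = 0).
Description: the claimed parameters are [11, 9, 3]_11; such a code would be MDS (meets Singleton bound).


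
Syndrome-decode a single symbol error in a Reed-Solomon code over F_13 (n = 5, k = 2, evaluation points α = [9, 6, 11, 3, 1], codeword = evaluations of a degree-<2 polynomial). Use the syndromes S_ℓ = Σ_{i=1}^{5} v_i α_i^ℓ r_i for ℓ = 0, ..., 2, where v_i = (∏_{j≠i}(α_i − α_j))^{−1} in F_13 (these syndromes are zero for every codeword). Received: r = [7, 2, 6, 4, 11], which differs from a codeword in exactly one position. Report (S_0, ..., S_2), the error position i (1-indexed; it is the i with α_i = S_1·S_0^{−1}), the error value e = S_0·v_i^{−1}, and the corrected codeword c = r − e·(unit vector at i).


S = (3, 9, 1), error at position 4, error magnitude e = 7, c = [7, 2, 6, 10, 11].

Step 1: column multipliers v_i = (∏_{j≠i}(α_i − α_j))^{−1} mod 13.
  i = 1 (α = 9): (9−6)(9−11)(9−3)(9−1) = 3·(−2)·6·8 = −288 ≡ 11, so v_1 = 11^{−1} = 6 (mod 13).
  i = 2 (α = 6): (6−9)(6−11)(6−3)(6−1) = (−3)·(−5)·3·5 = 225 ≡ 4, so v_2 = 4^{−1} = 10 (mod 13).
  i = 3 (α = 11): (11−9)(11−6)(11−3)(11−1) = 2·5·8·10 = 800 ≡ 7, so v_3 = 7^{−1} = 2 (mod 13).
  i = 4 (α = 3): (3−9)(3−6)(3−11)(3−1) = (−6)·(−3)·(−8)·2 = −288 ≡ 11, so v_4 = 11^{−1} = 6 (mod 13).
  i = 5 (α = 1): (1−9)(1−6)(1−11)(1−3) = (−8)·(−5)·(−10)·(−2) = 800 ≡ 7, so v_5 = 7^{−1} = 2 (mod 13).
  v = [6, 10, 2, 6, 2].
Step 2: syndromes of r = [7, 2, 6, 4, 11] (all sums mod 13).
  S_0 = Σ v_i r_i = 6·7 + 10·2 + 2·6 + 6·4 + 2·11 = 120 ≡ 3.
  S_1 = Σ v_i α_i r_i = 6·9·7 + 10·6·2 + 2·11·6 + 6·3·4 + 2·1·11 = 724 ≡ 9.
  α_i^2 mod 13 = [3, 10, 4, 9, 1].
  S_2 = Σ v_i α_i^2 r_i = 6·3·7 + 10·10·2 + 2·4·6 + 6·9·4 + 2·1·11 = 612 ≡ 1.
  S = (3, 9, 1) ≠ 0, so r is not a codeword (an error is present).
Step 3: locate the error. For a single error e at position i, S_ℓ = v_i·e·α_i^ℓ, so α_err = S_1/S_0.
  S_0^{−1} = 3^{−1} = 9 (mod 13), so α_err = 9·9 = 81 ≡ 3 = α_4. Error position i = 4.
  Consistency check: S_2/S_1 = 1·3 = 3 ≡ 3 = α_err ✓ (single-error assumption holds).
Step 4: error magnitude e = S_0/v_4 = S_0·∏_{j≠4}(α_4 − α_j) = 3·11 = 33 ≡ 7 (mod 13).
Step 5: correct position 4: c_4 = r_4 − e = 4 − 7 ≡ 10 (mod 13). Hence c = [7, 2, 6, 10, 11].
  Check: interpolating c through the α_i gives m(x) = 5 + 6·x (degree < 2) with m(α_i) = c_i for every i, so c is indeed a codeword.


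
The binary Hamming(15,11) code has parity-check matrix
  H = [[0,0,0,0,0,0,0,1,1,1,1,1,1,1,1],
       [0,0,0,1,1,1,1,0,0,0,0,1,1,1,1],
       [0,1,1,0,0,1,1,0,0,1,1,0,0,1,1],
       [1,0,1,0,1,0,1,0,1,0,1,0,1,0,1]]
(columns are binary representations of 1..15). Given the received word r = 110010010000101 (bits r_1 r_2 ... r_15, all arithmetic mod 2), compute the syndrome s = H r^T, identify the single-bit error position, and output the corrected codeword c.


s = (1, 1, 0, 0)^T, error position = 12, corrected codeword c = 110010010001101

Compute s = H r^T mod 2 one row at a time:
  s_1 = 1 + 0 + 0 + 0 + 0 + 1 + 0 + 1 = 3 ≡ 1 (mod 2).
  s_2 = 0 + 1 + 0 + 0 + 0 + 1 + 0 + 1 = 3 ≡ 1 (mod 2).
  s_3 = 1 + 0 + 0 + 0 + 0 + 0 + 0 + 1 = 2 ≡ 0 (mod 2).
  s_4 = 1 + 0 + 1 + 0 + 0 + 0 + 1 + 1 = 4 ≡ 0 (mod 2).
s = (1, 1, 0, 0)^T — this equals column 12 of H (binary 1100), so error is at position 12.
Correct: flip bit 12 of r = 110010010000101 to get c = 110010010001101.


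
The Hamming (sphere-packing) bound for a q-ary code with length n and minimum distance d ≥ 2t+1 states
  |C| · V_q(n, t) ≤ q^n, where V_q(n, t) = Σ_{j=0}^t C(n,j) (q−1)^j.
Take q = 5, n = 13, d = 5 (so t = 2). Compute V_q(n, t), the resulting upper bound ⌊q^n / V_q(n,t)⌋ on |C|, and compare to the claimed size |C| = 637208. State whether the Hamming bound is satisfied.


V_q(n, t) = 1301, q^n = 1220703125, Hamming bound = 938280, |C| = 637208 ≤ bound (satisfied).

Step 1: Compute V_q(n, t) = Σ_{j=0}^2 C(n, j) (q−1)^j.
  j = 0: C(13,0)·(4)^0 = 1·1 = 1.
  j = 1: C(13,1)·(4)^1 = 13·4 = 52.
  j = 2: C(13,2)·(4)^2 = 78·16 = 1248.
  V_q(n, t) = 1 + 52 + 1248 = 1301.
Step 2: q^n = 5^13 = 1220703125.
Step 3: Hamming bound ⌊q^n / V_q(n,t)⌋ = ⌊1220703125/1301⌋ = 938280.
Step 4: Compare |C| = 637208 to 938280: satisfied.
The claimed |C| lies below the Hamming bound.


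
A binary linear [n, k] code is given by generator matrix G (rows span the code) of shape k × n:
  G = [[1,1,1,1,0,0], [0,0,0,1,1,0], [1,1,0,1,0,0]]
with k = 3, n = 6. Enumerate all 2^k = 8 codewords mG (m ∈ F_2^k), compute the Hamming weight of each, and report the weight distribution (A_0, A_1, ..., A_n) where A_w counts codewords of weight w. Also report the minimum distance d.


Weight distribution: A_0 = 1, A_1 = 1, A_2 = 1, A_3 = 3, A_4 = 2. Minimum distance d = 1.

Enumerate all 2^3 = 8 messages m ∈ F_2^3.
For each, compute codeword c = mG in F_2^6, then tally its weight.
  m = 000 → c = 000000, weight = 0.
  m = 100 → c = 111100, weight = 4.
  m = 010 → c = 000110, weight = 2.
  m = 110 → c = 111010, weight = 4.
  m = 001 → c = 110100, weight = 3.
  m = 101 → c = 001000, weight = 1.
  m = 011 → c = 110010, weight = 3.
  m = 111 → c = 001110, weight = 3.
Tally weights:
  weight 0: 1 codewords.
  weight 1: 1 codewords.
  weight 2: 1 codewords.
  weight 3: 3 codewords.
  weight 4: 2 codewords.
Minimum distance d = smallest w > 0 with A_w > 0 = 1.
Sanity: Σ A_w = 8 = 2^3 = 8 ✓.


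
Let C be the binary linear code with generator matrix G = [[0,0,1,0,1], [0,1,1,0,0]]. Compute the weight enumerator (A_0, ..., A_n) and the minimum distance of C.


Weight distribution: A_0 = 1, A_2 = 3. Minimum distance d = 2.

Enumerate all 2^2 = 4 messages m ∈ F_2^2.
For each, compute codeword c = mG in F_2^5, then tally its weight.
  m = 00 → c = 00000, weight = 0.
  m = 10 → c = 00101, weight = 2.
  m = 01 → c = 01100, weight = 2.
  m = 11 → c = 01001, weight = 2.
Tally weights:
  weight 0: 1 codewords.
  weight 2: 3 codewords.
Minimum distance d = smallest w > 0 with A_w > 0 = 2.
Sanity: Σ A_w = 4 = 2^2 = 4 ✓.


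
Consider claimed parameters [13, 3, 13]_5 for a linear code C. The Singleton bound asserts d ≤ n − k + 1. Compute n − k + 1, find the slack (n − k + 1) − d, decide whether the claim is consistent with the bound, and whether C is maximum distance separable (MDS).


Singleton RHS = n − k + 1 = 11, slack = -2, bound violated (no such code; not MDS).

Singleton bound: d ≤ n − k + 1.
Here n = 13, k = 3, so n − k + 1 = 11.
Given d = 13, check d ≤ 11: NO.
Slack = (n − k + 1) − d = -2.
The slack is negative: d = 13 exceeds n − k + 1 = 11 by 2, so the Singleton bound is violated and no linear [13, 3, 13]_5 code can exist. In particular it is not MDS (MDS requires d = n − k + 1 exactly).
Description: the claimed parameters are [13, 3, 13]_5; such a code would be impossible (violates the Singleton bound).


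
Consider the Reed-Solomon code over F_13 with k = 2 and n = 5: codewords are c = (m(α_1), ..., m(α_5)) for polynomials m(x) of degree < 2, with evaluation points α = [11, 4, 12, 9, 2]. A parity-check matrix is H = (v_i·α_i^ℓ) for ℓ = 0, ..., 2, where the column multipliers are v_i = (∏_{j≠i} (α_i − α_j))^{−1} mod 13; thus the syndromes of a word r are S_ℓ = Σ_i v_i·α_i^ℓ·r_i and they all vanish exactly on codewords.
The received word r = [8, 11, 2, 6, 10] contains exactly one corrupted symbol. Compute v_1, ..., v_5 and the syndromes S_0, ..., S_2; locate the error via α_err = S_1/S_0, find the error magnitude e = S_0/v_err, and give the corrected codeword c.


S = (6, 2, 5), error at position 4, error magnitude e = 12, c = [8, 11, 2, 7, 10].

Step 1: column multipliers v_i = (∏_{j≠i}(α_i − α_j))^{−1} mod 13.
  i = 1 (α = 11): (11−4)(11−12)(11−9)(11−2) = 7·(−1)·2·9 = −126 ≡ 4, so v_1 = 4^{−1} = 10 (mod 13).
  i = 2 (α = 4): (4−11)(4−12)(4−9)(4−2) = (−7)·(−8)·(−5)·2 = −560 ≡ 12, so v_2 = 12^{−1} = 12 (mod 13).
  i = 3 (α = 12): (12−11)(12−4)(12−9)(12−2) = 1·8·3·10 = 240 ≡ 6, so v_3 = 6^{−1} = 11 (mod 13).
  i = 4 (α = 9): (9−11)(9−4)(9−12)(9−2) = (−2)·5·(−3)·7 = 210 ≡ 2, so v_4 = 2^{−1} = 7 (mod 13).
  i = 5 (α = 2): (2−11)(2−4)(2−12)(2−9) = (−9)·(−2)·(−10)·(−7) = 1260 ≡ 12, so v_5 = 12^{−1} = 12 (mod 13).
  v = [10, 12, 11, 7, 12].
Step 2: syndromes of r = [8, 11, 2, 6, 10] (all sums mod 13).
  S_0 = Σ v_i r_i = 10·8 + 12·11 + 11·2 + 7·6 + 12·10 = 396 ≡ 6.
  S_1 = Σ v_i α_i r_i = 10·11·8 + 12·4·11 + 11·12·2 + 7·9·6 + 12·2·10 = 2290 ≡ 2.
  α_i^2 mod 13 = [4, 3, 1, 3, 4].
  S_2 = Σ v_i α_i^2 r_i = 10·4·8 + 12·3·11 + 11·1·2 + 7·3·6 + 12·4·10 = 1344 ≡ 5.
  S = (6, 2, 5) ≠ 0, so r is not a codeword (an error is present).
Step 3: locate the error. For a single error e at position i, S_ℓ = v_i·e·α_i^ℓ, so α_err = S_1/S_0.
  S_0^{−1} = 6^{−1} = 11 (mod 13), so α_err = 2·11 = 22 ≡ 9 = α_4. Error position i = 4.
  Consistency check: S_2/S_1 = 5·7 = 35 ≡ 9 = α_err ✓ (single-error assumption holds).
Step 4: error magnitude e = S_0/v_4 = S_0·∏_{j≠4}(α_4 − α_j) = 6·2 = 12 ≡ 12 (mod 13).
Step 5: correct position 4: c_4 = r_4 − e = 6 − 12 ≡ 7 (mod 13). Hence c = [8, 11, 2, 7, 10].
  Check: interpolating c through the α_i gives m(x) = 9 + 7·x (degree < 2) with m(α_i) = c_i for every i, so c is indeed a codeword.


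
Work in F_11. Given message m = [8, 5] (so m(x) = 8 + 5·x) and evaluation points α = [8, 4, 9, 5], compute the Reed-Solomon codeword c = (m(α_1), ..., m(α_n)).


c = [4, 6, 9, 0]

Message polynomial: m(x) = 8 + 5·x (mod 11).
For each evaluation point α_i, compute m(α_i) mod 11:
  α_1 = 8: Horner steps 5 → 4, so m(8) = 4.
  α_2 = 4: Horner steps 5 → 6, so m(4) = 6.
  α_3 = 9: Horner steps 5 → 9, so m(9) = 9.
  α_4 = 5: Horner steps 5 → 0, so m(5) = 0.
Codeword c = [4, 6, 9, 0] ∈ F_11^4.


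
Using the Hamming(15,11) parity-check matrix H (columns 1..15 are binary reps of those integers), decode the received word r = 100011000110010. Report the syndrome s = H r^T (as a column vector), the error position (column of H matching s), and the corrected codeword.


s = (1, 1, 0, 1)^T, error position = 13, corrected codeword c = 100011000110110

Compute s = H r^T mod 2 one row at a time:
  s_1 = 0 + 0 + 1 + 1 + 0 + 0 + 1 + 0 = 3 ≡ 1 (mod 2).
  s_2 = 0 + 1 + 1 + 0 + 0 + 0 + 1 + 0 = 3 ≡ 1 (mod 2).
  s_3 = 0 + 0 + 1 + 0 + 1 + 1 + 1 + 0 = 4 ≡ 0 (mod 2).
  s_4 = 1 + 0 + 1 + 0 + 0 + 1 + 0 + 0 = 3 ≡ 1 (mod 2).
s = (1, 1, 0, 1)^T — this equals column 13 of H (binary 1101), so error is at position 13.
Correct: flip bit 13 of r = 100011000110010 to get c = 100011000110110.


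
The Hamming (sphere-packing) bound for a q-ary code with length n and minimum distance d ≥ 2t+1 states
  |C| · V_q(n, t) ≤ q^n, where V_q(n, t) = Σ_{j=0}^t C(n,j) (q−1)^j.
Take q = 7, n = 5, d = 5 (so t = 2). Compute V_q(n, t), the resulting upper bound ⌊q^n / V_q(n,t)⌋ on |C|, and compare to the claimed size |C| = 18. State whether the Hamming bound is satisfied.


V_q(n, t) = 391, q^n = 16807, Hamming bound = 42, |C| = 18 ≤ bound (satisfied).

Step 1: Compute V_q(n, t) = Σ_{j=0}^2 C(n, j) (q−1)^j.
  j = 0: C(5,0)·(6)^0 = 1·1 = 1.
  j = 1: C(5,1)·(6)^1 = 5·6 = 30.
  j = 2: C(5,2)·(6)^2 = 10·36 = 360.
  V_q(n, t) = 1 + 30 + 360 = 391.
Step 2: q^n = 7^5 = 16807.
Step 3: Hamming bound ⌊q^n / V_q(n,t)⌋ = ⌊16807/391⌋ = 42.
Step 4: Compare |C| = 18 to 42: satisfied.
The claimed |C| lies below the Hamming bound.


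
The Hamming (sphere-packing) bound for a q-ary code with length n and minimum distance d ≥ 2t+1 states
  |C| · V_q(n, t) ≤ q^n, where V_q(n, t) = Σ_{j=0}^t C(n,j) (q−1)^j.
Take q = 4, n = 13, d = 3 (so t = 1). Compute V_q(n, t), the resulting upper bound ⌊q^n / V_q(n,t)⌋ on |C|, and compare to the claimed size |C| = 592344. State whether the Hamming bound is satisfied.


V_q(n, t) = 40, q^n = 67108864, Hamming bound = 1677721, |C| = 592344 ≤ bound (satisfied).

Step 1: Compute V_q(n, t) = Σ_{j=0}^1 C(n, j) (q−1)^j.
  j = 0: C(13,0)·(3)^0 = 1·1 = 1.
  j = 1: C(13,1)·(3)^1 = 13·3 = 39.
  V_q(n, t) = 1 + 39 = 40.
Step 2: q^n = 4^13 = 67108864.
Step 3: Hamming bound ⌊q^n / V_q(n,t)⌋ = ⌊67108864/40⌋ = 1677721.
Step 4: Compare |C| = 592344 to 1677721: satisfied.
The claimed |C| lies below the Hamming bound.


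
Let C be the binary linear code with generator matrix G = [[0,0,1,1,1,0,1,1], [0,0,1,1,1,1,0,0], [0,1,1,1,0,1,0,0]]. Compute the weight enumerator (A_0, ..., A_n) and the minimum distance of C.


Weight distribution: A_0 = 1, A_2 = 1, A_3 = 1, A_4 = 2, A_5 = 3. Minimum distance d = 2.

Enumerate all 2^3 = 8 messages m ∈ F_2^3.
For each, compute codeword c = mG in F_2^8, then tally its weight.
  m = 000 → c = 00000000, weight = 0.
  m = 100 → c = 00111011, weight = 5.
  m = 010 → c = 00111100, weight = 4.
  m = 110 → c = 00000111, weight = 3.
  m = 001 → c = 01110100, weight = 4.
  m = 101 → c = 01001111, weight = 5.
  m = 011 → c = 01001000, weight = 2.
  m = 111 → c = 01110011, weight = 5.
Tally weights:
  weight 0: 1 codewords.
  weight 2: 1 codewords.
  weight 3: 1 codewords.
  weight 4: 2 codewords.
  weight 5: 3 codewords.
Minimum distance d = smallest w > 0 with A_w > 0 = 2.
Sanity: Σ A_w = 8 = 2^3 = 8 ✓.


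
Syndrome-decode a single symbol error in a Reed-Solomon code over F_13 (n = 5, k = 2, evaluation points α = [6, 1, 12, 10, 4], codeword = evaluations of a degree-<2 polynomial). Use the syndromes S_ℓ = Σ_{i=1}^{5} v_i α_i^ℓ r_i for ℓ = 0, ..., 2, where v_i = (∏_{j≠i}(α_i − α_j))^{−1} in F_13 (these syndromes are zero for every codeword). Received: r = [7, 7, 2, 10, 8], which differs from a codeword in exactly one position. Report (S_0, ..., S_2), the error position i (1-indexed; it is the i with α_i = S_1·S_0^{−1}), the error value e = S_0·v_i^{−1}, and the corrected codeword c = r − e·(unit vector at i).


S = (12, 7, 3), error at position 1, error magnitude e = 7, c = [0, 7, 2, 10, 8].

Step 1: column multipliers v_i = (∏_{j≠i}(α_i − α_j))^{−1} mod 13.
  i = 1 (α = 6): (6−1)(6−12)(6−10)(6−4) = 5·(−6)·(−4)·2 = 240 ≡ 6, so v_1 = 6^{−1} = 11 (mod 13).
  i = 2 (α = 1): (1−6)(1−12)(1−10)(1−4) = (−5)·(−11)·(−9)·(−3) = 1485 ≡ 3, so v_2 = 3^{−1} = 9 (mod 13).
  i = 3 (α = 12): (12−6)(12−1)(12−10)(12−4) = 6·11·2·8 = 1056 ≡ 3, so v_3 = 3^{−1} = 9 (mod 13).
  i = 4 (α = 10): (10−6)(10−1)(10−12)(10−4) = 4·9·(−2)·6 = −432 ≡ 10, so v_4 = 10^{−1} = 4 (mod 13).
  i = 5 (α = 4): (4−6)(4−1)(4−12)(4−10) = (−2)·3·(−8)·(−6) = −288 ≡ 11, so v_5 = 11^{−1} = 6 (mod 13).
  v = [11, 9, 9, 4, 6].
Step 2: syndromes of r = [7, 7, 2, 10, 8] (all sums mod 13).
  S_0 = Σ v_i r_i = 11·7 + 9·7 + 9·2 + 4·10 + 6·8 = 246 ≡ 12.
  S_1 = Σ v_i α_i r_i = 11·6·7 + 9·1·7 + 9·12·2 + 4·10·10 + 6·4·8 = 1333 ≡ 7.
  α_i^2 mod 13 = [10, 1, 1, 9, 3].
  S_2 = Σ v_i α_i^2 r_i = 11·10·7 + 9·1·7 + 9·1·2 + 4·9·10 + 6·3·8 = 1355 ≡ 3.
  S = (12, 7, 3) ≠ 0, so r is not a codeword (an error is present).
Step 3: locate the error. For a single error e at position i, S_ℓ = v_i·e·α_i^ℓ, so α_err = S_1/S_0.
  S_0^{−1} = 12^{−1} = 12 (mod 13), so α_err = 7·12 = 84 ≡ 6 = α_1. Error position i = 1.
  Consistency check: S_2/S_1 = 3·2 = 6 ≡ 6 = α_err ✓ (single-error assumption holds).
Step 4: error magnitude e = S_0/v_1 = S_0·∏_{j≠1}(α_1 − α_j) = 12·6 = 72 ≡ 7 (mod 13).
Step 5: correct position 1: c_1 = r_1 − e = 7 − 7 ≡ 0 (mod 13). Hence c = [0, 7, 2, 10, 8].
  Check: interpolating c through the α_i gives m(x) = 11 + 9·x (degree < 2) with m(α_i) = c_i for every i, so c is indeed a codeword.


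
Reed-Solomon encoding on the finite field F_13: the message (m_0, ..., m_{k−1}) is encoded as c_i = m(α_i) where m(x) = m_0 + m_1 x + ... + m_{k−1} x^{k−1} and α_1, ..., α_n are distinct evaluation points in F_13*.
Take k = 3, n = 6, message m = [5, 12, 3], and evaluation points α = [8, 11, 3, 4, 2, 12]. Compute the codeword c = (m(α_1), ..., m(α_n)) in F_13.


c = [7, 6, 3, 10, 2, 9]

Message polynomial: m(x) = 5 + 12·x + 3·x^2 (mod 13).
For each evaluation point α_i, compute m(α_i) mod 13:
  α_1 = 8: Horner steps 3 → 10 → 7, so m(8) = 7.
  α_2 = 11: Horner steps 3 → 6 → 6, so m(11) = 6.
  α_3 = 3: Horner steps 3 → 8 → 3, so m(3) = 3.
  α_4 = 4: Horner steps 3 → 11 → 10, so m(4) = 10.
  α_5 = 2: Horner steps 3 → 5 → 2, so m(2) = 2.
  α_6 = 12: Horner steps 3 → 9 → 9, so m(12) = 9.
Codeword c = [7, 6, 3, 10, 2, 9] ∈ F_13^6.


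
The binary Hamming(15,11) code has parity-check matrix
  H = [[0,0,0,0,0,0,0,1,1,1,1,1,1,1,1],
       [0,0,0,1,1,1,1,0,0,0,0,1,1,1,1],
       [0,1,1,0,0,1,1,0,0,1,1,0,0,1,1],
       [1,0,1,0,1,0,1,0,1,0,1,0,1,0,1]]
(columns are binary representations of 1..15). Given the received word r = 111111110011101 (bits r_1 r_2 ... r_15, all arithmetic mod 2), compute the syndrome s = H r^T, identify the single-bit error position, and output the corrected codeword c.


s = (1, 1, 0, 1)^T, error position = 13, corrected codeword c = 111111110011001

Compute s = H r^T mod 2 one row at a time:
  s_1 = 1 + 0 + 0 + 1 + 1 + 1 + 0 + 1 = 5 ≡ 1 (mod 2).
  s_2 = 1 + 1 + 1 + 1 + 1 + 1 + 0 + 1 = 7 ≡ 1 (mod 2).
  s_3 = 1 + 1 + 1 + 1 + 0 + 1 + 0 + 1 = 6 ≡ 0 (mod 2).
  s_4 = 1 + 1 + 1 + 1 + 0 + 1 + 1 + 1 = 7 ≡ 1 (mod 2).
s = (1, 1, 0, 1)^T — this equals column 13 of H (binary 1101), so error is at position 13.
Correct: flip bit 13 of r = 111111110011101 to get c = 111111110011001.


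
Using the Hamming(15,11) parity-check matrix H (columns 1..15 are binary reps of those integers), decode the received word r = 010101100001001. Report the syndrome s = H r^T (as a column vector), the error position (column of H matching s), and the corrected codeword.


s = (0, 1, 0, 0)^T, error position = 4, corrected codeword c = 010001100001001

Compute s = H r^T mod 2 one row at a time:
  s_1 = 0 + 0 + 0 + 0 + 1 + 0 + 0 + 1 = 2 ≡ 0 (mod 2).
  s_2 = 1 + 0 + 1 + 1 + 1 + 0 + 0 + 1 = 5 ≡ 1 (mod 2).
  s_3 = 1 + 0 + 1 + 1 + 0 + 0 + 0 + 1 = 4 ≡ 0 (mod 2).
  s_4 = 0 + 0 + 0 + 1 + 0 + 0 + 0 + 1 = 2 ≡ 0 (mod 2).
s = (0, 1, 0, 0)^T — this equals column 4 of H (binary 0100), so error is at position 4.
Correct: flip bit 4 of r = 010101100001001 to get c = 010001100001001.


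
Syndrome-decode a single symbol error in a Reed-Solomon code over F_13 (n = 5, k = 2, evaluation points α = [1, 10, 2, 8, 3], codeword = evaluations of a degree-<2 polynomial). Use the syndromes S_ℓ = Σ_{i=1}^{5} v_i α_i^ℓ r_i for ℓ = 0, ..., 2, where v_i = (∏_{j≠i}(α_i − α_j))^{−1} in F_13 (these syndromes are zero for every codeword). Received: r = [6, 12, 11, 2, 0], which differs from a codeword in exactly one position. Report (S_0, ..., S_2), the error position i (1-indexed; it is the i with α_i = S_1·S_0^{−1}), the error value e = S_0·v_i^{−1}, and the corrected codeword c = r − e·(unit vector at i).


S = (2, 6, 5), error at position 5, error magnitude e = 10, c = [6, 12, 11, 2, 3].

Step 1: column multipliers v_i = (∏_{j≠i}(α_i − α_j))^{−1} mod 13.
  i = 1 (α = 1): (1−10)(1−2)(1−8)(1−3) = (−9)·(−1)·(−7)·(−2) = 126 ≡ 9, so v_1 = 9^{−1} = 3 (mod 13).
  i = 2 (α = 10): (10−1)(10−2)(10−8)(10−3) = 9·8·2·7 = 1008 ≡ 7, so v_2 = 7^{−1} = 2 (mod 13).
  i = 3 (α = 2): (2−1)(2−10)(2−8)(2−3) = 1·(−8)·(−6)·(−1) = −48 ≡ 4, so v_3 = 4^{−1} = 10 (mod 13).
  i = 4 (α = 8): (8−1)(8−10)(8−2)(8−3) = 7·(−2)·6·5 = −420 ≡ 9, so v_4 = 9^{−1} = 3 (mod 13).
  i = 5 (α = 3): (3−1)(3−10)(3−2)(3−8) = 2·(−7)·1·(−5) = 70 ≡ 5, so v_5 = 5^{−1} = 8 (mod 13).
  v = [3, 2, 10, 3, 8].
Step 2: syndromes of r = [6, 12, 11, 2, 0] (all sums mod 13).
  S_0 = Σ v_i r_i = 3·6 + 2·12 + 10·11 + 3·2 + 8·0 = 158 ≡ 2.
  S_1 = Σ v_i α_i r_i = 3·1·6 + 2·10·12 + 10·2·11 + 3·8·2 + 8·3·0 = 526 ≡ 6.
  α_i^2 mod 13 = [1, 9, 4, 12, 9].
  S_2 = Σ v_i α_i^2 r_i = 3·1·6 + 2·9·12 + 10·4·11 + 3·12·2 + 8·9·0 = 746 ≡ 5.
  S = (2, 6, 5) ≠ 0, so r is not a codeword (an error is present).
Step 3: locate the error. For a single error e at position i, S_ℓ = v_i·e·α_i^ℓ, so α_err = S_1/S_0.
  S_0^{−1} = 2^{−1} = 7 (mod 13), so α_err = 6·7 = 42 ≡ 3 = α_5. Error position i = 5.
  Consistency check: S_2/S_1 = 5·11 = 55 ≡ 3 = α_err ✓ (single-error assumption holds).
Step 4: error magnitude e = S_0/v_5 = S_0·∏_{j≠5}(α_5 − α_j) = 2·5 = 10 ≡ 10 (mod 13).
Step 5: correct position 5: c_5 = r_5 − e = 0 − 10 ≡ 3 (mod 13). Hence c = [6, 12, 11, 2, 3].
  Check: interpolating c through the α_i gives m(x) = 1 + 5·x (degree < 2) with m(α_i) = c_i for every i, so c is indeed a codeword.


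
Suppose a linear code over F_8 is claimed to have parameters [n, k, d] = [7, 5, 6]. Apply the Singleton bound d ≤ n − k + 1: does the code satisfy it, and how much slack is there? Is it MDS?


Singleton RHS = n − k + 1 = 3, slack = -3, bound violated (no such code; not MDS).

Singleton bound: d ≤ n − k + 1.
Here n = 7, k = 5, so n − k + 1 = 3.
Given d = 6, check d ≤ 3: NO.
Slack = (n − k + 1) − d = -3.
The slack is negative: d = 6 exceeds n − k + 1 = 3 by 3, so the Singleton bound is violated and no linear [7, 5, 6]_8 code can exist. In particular it is not MDS (MDS requires d = n − k + 1 exactly).
Description: the claimed parameters are [7, 5, 6]_8; such a code would be impossible (violates the Singleton bound).


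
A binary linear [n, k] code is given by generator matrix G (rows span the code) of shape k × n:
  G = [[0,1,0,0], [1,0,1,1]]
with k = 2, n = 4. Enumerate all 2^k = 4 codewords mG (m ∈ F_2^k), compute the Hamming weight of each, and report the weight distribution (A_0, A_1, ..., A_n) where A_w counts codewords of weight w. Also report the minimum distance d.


Weight distribution: A_0 = 1, A_1 = 1, A_3 = 1, A_4 = 1. Minimum distance d = 1.

Enumerate all 2^2 = 4 messages m ∈ F_2^2.
For each, compute codeword c = mG in F_2^4, then tally its weight.
  m = 00 → c = 0000, weight = 0.
  m = 10 → c = 0100, weight = 1.
  m = 01 → c = 1011, weight = 3.
  m = 11 → c = 1111, weight = 4.
Tally weights:
  weight 0: 1 codewords.
  weight 1: 1 codewords.
  weight 3: 1 codewords.
  weight 4: 1 codewords.
Minimum distance d = smallest w > 0 with A_w > 0 = 1.
Sanity: Σ A_w = 4 = 2^2 = 4 ✓.


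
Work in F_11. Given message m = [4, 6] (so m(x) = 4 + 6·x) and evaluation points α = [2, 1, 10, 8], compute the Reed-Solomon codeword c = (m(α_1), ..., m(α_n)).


c = [5, 10, 9, 8]

Message polynomial: m(x) = 4 + 6·x (mod 11).
For each evaluation point α_i, compute m(α_i) mod 11:
  α_1 = 2: Horner steps 6 → 5, so m(2) = 5.
  α_2 = 1: Horner steps 6 → 10, so m(1) = 10.
  α_3 = 10: Horner steps 6 → 9, so m(10) = 9.
  α_4 = 8: Horner steps 6 → 8, so m(8) = 8.
Codeword c = [5, 10, 9, 8] ∈ F_11^4.


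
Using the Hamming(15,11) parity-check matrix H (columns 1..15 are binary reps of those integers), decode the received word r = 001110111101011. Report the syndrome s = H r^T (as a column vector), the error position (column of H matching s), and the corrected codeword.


s = (0, 0, 1, 1)^T, error position = 3, corrected codeword c = 000110111101011

Compute s = H r^T mod 2 one row at a time:
  s_1 = 1 + 1 + 1 + 0 + 1 + 0 + 1 + 1 = 6 ≡ 0 (mod 2).
  s_2 = 1 + 1 + 0 + 1 + 1 + 0 + 1 + 1 = 6 ≡ 0 (mod 2).
  s_3 = 0 + 1 + 0 + 1 + 1 + 0 + 1 + 1 = 5 ≡ 1 (mod 2).
  s_4 = 0 + 1 + 1 + 1 + 1 + 0 + 0 + 1 = 5 ≡ 1 (mod 2).
s = (0, 0, 1, 1)^T — this equals column 3 of H (binary 0011), so error is at position 3.
Correct: flip bit 3 of r = 001110111101011 to get c = 000110111101011.


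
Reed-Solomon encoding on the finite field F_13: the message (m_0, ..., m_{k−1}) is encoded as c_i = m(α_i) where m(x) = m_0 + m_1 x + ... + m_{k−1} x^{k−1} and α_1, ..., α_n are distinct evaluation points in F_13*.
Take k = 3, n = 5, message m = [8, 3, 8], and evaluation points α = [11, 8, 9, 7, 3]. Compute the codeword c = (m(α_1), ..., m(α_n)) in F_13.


c = [8, 11, 7, 5, 11]

Message polynomial: m(x) = 8 + 3·x + 8·x^2 (mod 13).
For each evaluation point α_i, compute m(α_i) mod 13:
  α_1 = 11: Horner steps 8 → 0 → 8, so m(11) = 8.
  α_2 = 8: Horner steps 8 → 2 → 11, so m(8) = 11.
  α_3 = 9: Horner steps 8 → 10 → 7, so m(9) = 7.
  α_4 = 7: Horner steps 8 → 7 → 5, so m(7) = 5.
  α_5 = 3: Horner steps 8 → 1 → 11, so m(3) = 11.
Codeword c = [8, 11, 7, 5, 11] ∈ F_13^5.


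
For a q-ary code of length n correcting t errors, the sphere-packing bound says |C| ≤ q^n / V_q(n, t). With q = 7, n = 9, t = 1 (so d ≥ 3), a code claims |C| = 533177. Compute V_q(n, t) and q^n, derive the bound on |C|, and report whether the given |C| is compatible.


V_q(n, t) = 55, q^n = 40353607, Hamming bound = 733701, |C| = 533177 ≤ bound (satisfied).

Step 1: Compute V_q(n, t) = Σ_{j=0}^1 C(n, j) (q−1)^j.
  j = 0: C(9,0)·(6)^0 = 1·1 = 1.
  j = 1: C(9,1)·(6)^1 = 9·6 = 54.
  V_q(n, t) = 1 + 54 = 55.
Step 2: q^n = 7^9 = 40353607.
Step 3: Hamming bound ⌊q^n / V_q(n,t)⌋ = ⌊40353607/55⌋ = 733701.
Step 4: Compare |C| = 533177 to 733701: satisfied.
The claimed |C| lies below the Hamming bound.


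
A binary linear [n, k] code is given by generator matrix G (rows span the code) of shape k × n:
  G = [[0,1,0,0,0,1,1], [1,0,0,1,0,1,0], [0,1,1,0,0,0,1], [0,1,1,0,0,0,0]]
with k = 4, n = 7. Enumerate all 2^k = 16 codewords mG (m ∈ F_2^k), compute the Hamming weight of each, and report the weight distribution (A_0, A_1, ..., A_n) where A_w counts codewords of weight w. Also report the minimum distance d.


Weight distribution: A_0 = 1, A_1 = 1, A_2 = 3, A_3 = 6, A_4 = 3, A_5 = 1, A_6 = 1. Minimum distance d = 1.

Enumerate all 2^4 = 16 messages m ∈ F_2^4.
For each, compute codeword c = mG in F_2^7, then tally its weight.
  m = 0000 → c = 0000000, weight = 0.
  m = 1000 → c = 0100011, weight = 3.
  m = 0100 → c = 1001010, weight = 3.
  m = 1100 → c = 1101001, weight = 4.
  m = 0010 → c = 0110001, weight = 3.
  m = 1010 → c = 0010010, weight = 2.
  m = 0110 → c = 1111011, weight = 6.
  m = 1110 → c = 1011000, weight = 3.
  m = 0001 → c = 0110000, weight = 2.
  m = 1001 → c = 0010011, weight = 3.
  m = 0101 → c = 1111010, weight = 5.
  m = 1101 → c = 1011001, weight = 4.
  m = 0011 → c = 0000001, weight = 1.
  m = 1011 → c = 0100010, weight = 2.
  m = 0111 → c = 1001011, weight = 4.
  m = 1111 → c = 1101000, weight = 3.
Tally weights:
  weight 0: 1 codewords.
  weight 1: 1 codewords.
  weight 2: 3 codewords.
  weight 3: 6 codewords.
  weight 4: 3 codewords.
  weight 5: 1 codewords.
  weight 6: 1 codewords.
Minimum distance d = smallest w > 0 with A_w > 0 = 1.
Sanity: Σ A_w = 16 = 2^4 = 16 ✓.


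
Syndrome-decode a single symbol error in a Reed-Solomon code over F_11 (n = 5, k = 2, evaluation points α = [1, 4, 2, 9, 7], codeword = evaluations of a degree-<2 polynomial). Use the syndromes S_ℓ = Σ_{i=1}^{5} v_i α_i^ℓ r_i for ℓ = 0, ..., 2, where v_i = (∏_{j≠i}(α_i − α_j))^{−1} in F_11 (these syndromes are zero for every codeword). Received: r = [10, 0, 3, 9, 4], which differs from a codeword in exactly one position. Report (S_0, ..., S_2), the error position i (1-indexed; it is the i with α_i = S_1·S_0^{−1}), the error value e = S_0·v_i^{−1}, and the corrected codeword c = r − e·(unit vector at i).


S = (2, 3, 10), error at position 5, error magnitude e = 3, c = [10, 0, 3, 9, 1].

Step 1: column multipliers v_i = (∏_{j≠i}(α_i − α_j))^{−1} mod 11.
  i = 1 (α = 1): (1−4)(1−2)(1−9)(1−7) = (−3)·(−1)·(−8)·(−6) = 144 ≡ 1, so v_1 = 1^{−1} = 1 (mod 11).
  i = 2 (α = 4): (4−1)(4−2)(4−9)(4−7) = 3·2·(−5)·(−3) = 90 ≡ 2, so v_2 = 2^{−1} = 6 (mod 11).
  i = 3 (α = 2): (2−1)(2−4)(2−9)(2−7) = 1·(−2)·(−7)·(−5) = −70 ≡ 7, so v_3 = 7^{−1} = 8 (mod 11).
  i = 4 (α = 9): (9−1)(9−4)(9−2)(9−7) = 8·5·7·2 = 560 ≡ 10, so v_4 = 10^{−1} = 10 (mod 11).
  i = 5 (α = 7): (7−1)(7−4)(7−2)(7−9) = 6·3·5·(−2) = −180 ≡ 7, so v_5 = 7^{−1} = 8 (mod 11).
  v = [1, 6, 8, 10, 8].
Step 2: syndromes of r = [10, 0, 3, 9, 4] (all sums mod 11).
  S_0 = Σ v_i r_i = 1·10 + 6·0 + 8·3 + 10·9 + 8·4 = 156 ≡ 2.
  S_1 = Σ v_i α_i r_i = 1·1·10 + 6·4·0 + 8·2·3 + 10·9·9 + 8·7·4 = 1092 ≡ 3.
  α_i^2 mod 11 = [1, 5, 4, 4, 5].
  S_2 = Σ v_i α_i^2 r_i = 1·1·10 + 6·5·0 + 8·4·3 + 10·4·9 + 8·5·4 = 626 ≡ 10.
  S = (2, 3, 10) ≠ 0, so r is not a codeword (an error is present).
Step 3: locate the error. For a single error e at position i, S_ℓ = v_i·e·α_i^ℓ, so α_err = S_1/S_0.
  S_0^{−1} = 2^{−1} = 6 (mod 11), so α_err = 3·6 = 18 ≡ 7 = α_5. Error position i = 5.
  Consistency check: S_2/S_1 = 10·4 = 40 ≡ 7 = α_err ✓ (single-error assumption holds).
Step 4: error magnitude e = S_0/v_5 = S_0·∏_{j≠5}(α_5 − α_j) = 2·7 = 14 ≡ 3 (mod 11).
Step 5: correct position 5: c_5 = r_5 − e = 4 − 3 ≡ 1 (mod 11). Hence c = [10, 0, 3, 9, 1].
  Check: interpolating c through the α_i gives m(x) = 6 + 4·x (degree < 2) with m(α_i) = c_i for every i, so c is indeed a codeword.


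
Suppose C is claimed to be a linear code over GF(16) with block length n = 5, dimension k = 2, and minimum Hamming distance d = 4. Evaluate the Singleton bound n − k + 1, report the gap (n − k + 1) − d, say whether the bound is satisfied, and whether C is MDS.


Singleton RHS = n − k + 1 = 4, slack = 0, bound satisfied, MDS.

Singleton bound: d ≤ n − k + 1.
Here n = 5, k = 2, so n − k + 1 = 4.
Given d = 4, check d ≤ 4: YES.
Slack = (n − k + 1) − d = 0.
The code is MDS (slack = 0).
Description: the claimed parameters are [5, 2, 4]_16; such a code would be MDS (meets Singleton bound).


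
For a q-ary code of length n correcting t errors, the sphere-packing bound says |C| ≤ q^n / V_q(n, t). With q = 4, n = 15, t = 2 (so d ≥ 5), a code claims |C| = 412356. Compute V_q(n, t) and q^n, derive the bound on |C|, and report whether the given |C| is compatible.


V_q(n, t) = 991, q^n = 1073741824, Hamming bound = 1083493, |C| = 412356 ≤ bound (satisfied).

Step 1: Compute V_q(n, t) = Σ_{j=0}^2 C(n, j) (q−1)^j.
  j = 0: C(15,0)·(3)^0 = 1·1 = 1.
  j = 1: C(15,1)·(3)^1 = 15·3 = 45.
  j = 2: C(15,2)·(3)^2 = 105·9 = 945.
  V_q(n, t) = 1 + 45 + 945 = 991.
Step 2: q^n = 4^15 = 1073741824.
Step 3: Hamming bound ⌊q^n / V_q(n,t)⌋ = ⌊1073741824/991⌋ = 1083493.
Step 4: Compare |C| = 412356 to 1083493: satisfied.
The claimed |C| lies below the Hamming bound.


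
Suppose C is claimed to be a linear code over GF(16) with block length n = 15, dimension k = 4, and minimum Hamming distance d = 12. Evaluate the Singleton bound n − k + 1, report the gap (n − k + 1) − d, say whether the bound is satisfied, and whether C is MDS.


Singleton RHS = n − k + 1 = 12, slack = 0, bound satisfied, MDS.

Singleton bound: d ≤ n − k + 1.
Here n = 15, k = 4, so n − k + 1 = 12.
Given d = 12, check d ≤ 12: YES.
Slack = (n − k + 1) − d = 0.
The code is MDS (slack = 0).
Description: the claimed parameters are [15, 4, 12]_16; such a code would be MDS (meets Singleton bound).


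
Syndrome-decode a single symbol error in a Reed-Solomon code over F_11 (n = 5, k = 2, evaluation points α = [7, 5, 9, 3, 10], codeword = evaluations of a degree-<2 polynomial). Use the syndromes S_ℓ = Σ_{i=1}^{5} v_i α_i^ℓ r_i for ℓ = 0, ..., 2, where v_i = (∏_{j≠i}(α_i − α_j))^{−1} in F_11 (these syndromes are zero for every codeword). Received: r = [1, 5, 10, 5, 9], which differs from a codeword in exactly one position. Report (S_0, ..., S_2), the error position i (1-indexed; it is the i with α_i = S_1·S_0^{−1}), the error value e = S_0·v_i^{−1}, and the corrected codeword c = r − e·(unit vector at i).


S = (3, 4, 9), error at position 2, error magnitude e = 2, c = [1, 3, 10, 5, 9].

Step 1: column multipliers v_i = (∏_{j≠i}(α_i − α_j))^{−1} mod 11.
  i = 1 (α = 7): (7−5)(7−9)(7−3)(7−10) = 2·(−2)·4·(−3) = 48 ≡ 4, so v_1 = 4^{−1} = 3 (mod 11).
  i = 2 (α = 5): (5−7)(5−9)(5−3)(5−10) = (−2)·(−4)·2·(−5) = −80 ≡ 8, so v_2 = 8^{−1} = 7 (mod 11).
  i = 3 (α = 9): (9−7)(9−5)(9−3)(9−10) = 2·4·6·(−1) = −48 ≡ 7, so v_3 = 7^{−1} = 8 (mod 11).
  i = 4 (α = 3): (3−7)(3−5)(3−9)(3−10) = (−4)·(−2)·(−6)·(−7) = 336 ≡ 6, so v_4 = 6^{−1} = 2 (mod 11).
  i = 5 (α = 10): (10−7)(10−5)(10−9)(10−3) = 3·5·1·7 = 105 ≡ 6, so v_5 = 6^{−1} = 2 (mod 11).
  v = [3, 7, 8, 2, 2].
Step 2: syndromes of r = [1, 5, 10, 5, 9] (all sums mod 11).
  S_0 = Σ v_i r_i = 3·1 + 7·5 + 8·10 + 2·5 + 2·9 = 146 ≡ 3.
  S_1 = Σ v_i α_i r_i = 3·7·1 + 7·5·5 + 8·9·10 + 2·3·5 + 2·10·9 = 1126 ≡ 4.
  α_i^2 mod 11 = [5, 3, 4, 9, 1].
  S_2 = Σ v_i α_i^2 r_i = 3·5·1 + 7·3·5 + 8·4·10 + 2·9·5 + 2·1·9 = 548 ≡ 9.
  S = (3, 4, 9) ≠ 0, so r is not a codeword (an error is present).
Step 3: locate the error. For a single error e at position i, S_ℓ = v_i·e·α_i^ℓ, so α_err = S_1/S_0.
  S_0^{−1} = 3^{−1} = 4 (mod 11), so α_err = 4·4 = 16 ≡ 5 = α_2. Error position i = 2.
  Consistency check: S_2/S_1 = 9·3 = 27 ≡ 5 = α_err ✓ (single-error assumption holds).
Step 4: error magnitude e = S_0/v_2 = S_0·∏_{j≠2}(α_2 − α_j) = 3·8 = 24 ≡ 2 (mod 11).
Step 5: correct position 2: c_2 = r_2 − e = 5 − 2 ≡ 3 (mod 11). Hence c = [1, 3, 10, 5, 9].
  Check: interpolating c through the α_i gives m(x) = 8 + 10·x (degree < 2) with m(α_i) = c_i for every i, so c is indeed a codeword.
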